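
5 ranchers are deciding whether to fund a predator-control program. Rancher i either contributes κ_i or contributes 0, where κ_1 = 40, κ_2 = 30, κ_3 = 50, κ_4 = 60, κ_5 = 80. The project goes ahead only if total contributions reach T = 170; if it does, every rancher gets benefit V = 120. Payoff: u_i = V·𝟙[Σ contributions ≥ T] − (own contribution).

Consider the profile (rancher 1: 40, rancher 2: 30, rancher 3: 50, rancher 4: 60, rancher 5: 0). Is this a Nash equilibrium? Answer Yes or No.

Total = 180 ≥ 170: provided.
Rancher 1 (pledges 40, payoff 80): dropping to 0 → total 140, payoff 0. No gain.
Rancher 2 (pledges 30, payoff 90): dropping to 0 → total 150, payoff 0. No gain.
Rancher 3 (pledges 50, payoff 70): dropping to 0 → total 130, payoff 0. No gain.
Rancher 4 (pledges 60, payoff 60): dropping to 0 → total 120, payoff 0. No gain.
Rancher 5 (pledges 0, payoff 120): pledging 80 → total 260, payoff 40. No gain.

Yes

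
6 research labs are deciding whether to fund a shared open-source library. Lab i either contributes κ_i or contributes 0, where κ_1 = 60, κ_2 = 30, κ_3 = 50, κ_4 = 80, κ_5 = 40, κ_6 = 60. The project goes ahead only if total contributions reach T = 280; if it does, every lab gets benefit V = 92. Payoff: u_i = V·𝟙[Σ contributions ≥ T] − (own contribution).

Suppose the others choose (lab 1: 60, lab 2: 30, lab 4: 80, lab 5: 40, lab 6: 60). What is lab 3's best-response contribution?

50

Others' total = 270. Contributing 50 brings total to 320 ≥ 280: gain V − κ_3 = 42.
Best response: 50.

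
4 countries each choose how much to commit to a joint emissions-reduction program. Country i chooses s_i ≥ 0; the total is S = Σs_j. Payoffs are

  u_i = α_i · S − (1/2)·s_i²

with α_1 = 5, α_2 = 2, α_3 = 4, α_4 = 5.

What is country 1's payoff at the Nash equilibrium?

67.5

Country i's FOC: ∂u_i/∂s_i = α_i − s_i = 0, so s_i* = α_i.
NE contributions = (5, 2, 4, 5); S = 16.
u_1 = α_1·S − ½·(s_1)² = 5·16 − ½·5² = 67.5.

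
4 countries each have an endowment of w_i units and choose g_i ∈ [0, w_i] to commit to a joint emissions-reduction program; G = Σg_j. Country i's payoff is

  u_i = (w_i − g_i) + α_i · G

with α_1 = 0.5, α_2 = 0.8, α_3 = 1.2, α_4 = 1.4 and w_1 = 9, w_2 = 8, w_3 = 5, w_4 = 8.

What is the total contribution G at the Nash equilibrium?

13

∂u_i/∂g_i = α_i − 1, so country i contributes w_i if α_i > 1, else 0.
α_i > 1 for i ∈ {3, 4}; NE contributions (0, 0, 5, 8), G = 13.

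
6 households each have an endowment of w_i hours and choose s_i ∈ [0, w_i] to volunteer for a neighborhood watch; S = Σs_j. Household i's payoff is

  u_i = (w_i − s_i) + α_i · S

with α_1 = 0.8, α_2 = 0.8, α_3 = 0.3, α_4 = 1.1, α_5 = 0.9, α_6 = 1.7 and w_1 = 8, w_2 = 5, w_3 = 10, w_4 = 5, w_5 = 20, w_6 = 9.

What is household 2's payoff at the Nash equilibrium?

16.2

∂u_i/∂s_i = α_i − 1, so household i contributes w_i if α_i > 1, else 0.
α_i > 1 for i ∈ {4, 6}; NE contributions (0, 0, 0, 5, 0, 9), S = 14.
u_2 = (5 − 0) + 0.8·14 = 16.2.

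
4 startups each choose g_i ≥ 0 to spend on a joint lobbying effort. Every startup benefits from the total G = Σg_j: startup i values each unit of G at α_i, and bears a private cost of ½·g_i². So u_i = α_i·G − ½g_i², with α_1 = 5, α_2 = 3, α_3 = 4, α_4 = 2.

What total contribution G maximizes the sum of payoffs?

56

Planner FOC: ∂(Σu_j)/∂g_i = (Σα_j) − g_i = 0, so g_i^SO = Σα_j = 14 for every i; G^SO = 56.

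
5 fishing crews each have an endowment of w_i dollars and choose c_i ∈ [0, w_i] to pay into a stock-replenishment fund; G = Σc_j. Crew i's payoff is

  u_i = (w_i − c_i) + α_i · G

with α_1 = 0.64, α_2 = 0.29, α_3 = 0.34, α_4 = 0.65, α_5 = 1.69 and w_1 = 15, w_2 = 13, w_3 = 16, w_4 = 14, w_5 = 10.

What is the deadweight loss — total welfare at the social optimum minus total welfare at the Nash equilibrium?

151.38

∂u_i/∂c_i = α_i − 1, so crew i contributes w_i if α_i > 1, else 0.
α_i > 1 for i ∈ {5}; NE contributions (0, 0, 0, 0, 10), G = 10.
W^NE = Σw_i − G^NE + (Σα_i)·G^NE = 68 + 2.61·10 = 94.1.
Planner: ∂(Σu_j)/∂c_i = Σα_j − 1 = 2.61 > 0, so everyone contributes w_i; G^SO = 68, W^SO = 68 + 2.61·68 = 245.48.
Deadweight loss = 151.38.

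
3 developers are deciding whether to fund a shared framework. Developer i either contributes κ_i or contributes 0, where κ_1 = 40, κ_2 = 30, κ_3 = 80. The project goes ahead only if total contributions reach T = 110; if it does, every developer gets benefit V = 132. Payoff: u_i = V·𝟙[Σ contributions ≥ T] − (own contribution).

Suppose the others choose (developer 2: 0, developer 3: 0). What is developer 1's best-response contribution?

Others' total = 0. Even contributing 40 gives 40 < 110: no benefit either way.
Best response: 0.

0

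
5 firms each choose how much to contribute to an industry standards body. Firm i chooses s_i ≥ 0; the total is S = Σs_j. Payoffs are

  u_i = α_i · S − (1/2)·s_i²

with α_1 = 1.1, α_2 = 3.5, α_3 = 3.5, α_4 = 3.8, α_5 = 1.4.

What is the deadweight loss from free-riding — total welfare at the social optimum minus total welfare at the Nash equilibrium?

286.39

Firm i's FOC: ∂u_i/∂s_i = α_i − s_i = 0, so s_i* = α_i.
NE contributions = (1.1, 3.5, 3.5, 3.8, 1.4); S = 13.3.
W^NE = (Σα)·S − ½Σα_i² = 13.3² − ½·42.11 = 155.835.
Planner sets s_i = Σα_j = 13.3 for every i, so S^SO = 5·13.3 = 66.5.
W^SO = (Σα)·S^SO − ½·5·(Σα)² = (5/2)·13.3² = 442.225.
Deadweight loss = W^SO − W^NE = 286.39.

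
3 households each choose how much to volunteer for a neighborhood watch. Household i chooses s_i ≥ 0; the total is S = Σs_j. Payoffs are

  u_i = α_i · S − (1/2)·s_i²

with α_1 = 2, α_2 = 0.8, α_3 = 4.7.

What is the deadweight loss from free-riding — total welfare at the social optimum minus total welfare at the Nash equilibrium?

41.49

Household i's FOC: ∂u_i/∂s_i = α_i − s_i = 0, so s_i* = α_i.
NE contributions = (2, 0.8, 4.7); S = 7.5.
W^NE = (Σα)·S − ½Σα_i² = 7.5² − ½·26.73 = 42.885.
Planner sets s_i = Σα_j = 7.5 for every i, so S^SO = 3·7.5 = 22.5.
W^SO = (Σα)·S^SO − ½·3·(Σα)² = (3/2)·7.5² = 84.375.
Deadweight loss = W^SO − W^NE = 41.49.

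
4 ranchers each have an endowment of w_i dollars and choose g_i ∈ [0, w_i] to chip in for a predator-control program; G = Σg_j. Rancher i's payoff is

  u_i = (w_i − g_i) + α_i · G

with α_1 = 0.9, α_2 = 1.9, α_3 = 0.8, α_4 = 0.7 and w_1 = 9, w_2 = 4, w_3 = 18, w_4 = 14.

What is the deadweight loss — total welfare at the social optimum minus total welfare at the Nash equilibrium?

∂u_i/∂g_i = α_i − 1, so rancher i contributes w_i if α_i > 1, else 0.
α_i > 1 for i ∈ {2}; NE contributions (0, 4, 0, 0), G = 4.
W^NE = Σw_i − G^NE + (Σα_i)·G^NE = 45 + 3.3·4 = 58.2.
Planner: ∂(Σu_j)/∂g_i = Σα_j − 1 = 3.3 > 0, so everyone contributes w_i; G^SO = 45, W^SO = 45 + 3.3·45 = 193.5.
Deadweight loss = 135.3.

135.3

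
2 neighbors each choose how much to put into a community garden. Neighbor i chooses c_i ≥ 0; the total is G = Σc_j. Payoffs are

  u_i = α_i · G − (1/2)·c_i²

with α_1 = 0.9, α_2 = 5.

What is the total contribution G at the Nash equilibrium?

5.9

Neighbor i's FOC: ∂u_i/∂c_i = α_i − c_i = 0, so c_i* = α_i.
NE contributions = (0.9, 5); G = 5.9.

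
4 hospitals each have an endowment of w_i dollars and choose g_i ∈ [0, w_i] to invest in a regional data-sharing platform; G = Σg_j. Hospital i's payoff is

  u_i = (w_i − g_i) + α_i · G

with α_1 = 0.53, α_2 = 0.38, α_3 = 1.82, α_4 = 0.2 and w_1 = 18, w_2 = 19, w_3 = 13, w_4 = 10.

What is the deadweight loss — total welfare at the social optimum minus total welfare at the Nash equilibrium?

∂u_i/∂g_i = α_i − 1, so hospital i contributes w_i if α_i > 1, else 0.
α_i > 1 for i ∈ {3}; NE contributions (0, 0, 13, 0), G = 13.
W^NE = Σw_i − G^NE + (Σα_i)·G^NE = 60 + 1.93·13 = 85.09.
Planner: ∂(Σu_j)/∂g_i = Σα_j − 1 = 1.93 > 0, so everyone contributes w_i; G^SO = 60, W^SO = 60 + 1.93·60 = 175.8.
Deadweight loss = 90.71.

90.71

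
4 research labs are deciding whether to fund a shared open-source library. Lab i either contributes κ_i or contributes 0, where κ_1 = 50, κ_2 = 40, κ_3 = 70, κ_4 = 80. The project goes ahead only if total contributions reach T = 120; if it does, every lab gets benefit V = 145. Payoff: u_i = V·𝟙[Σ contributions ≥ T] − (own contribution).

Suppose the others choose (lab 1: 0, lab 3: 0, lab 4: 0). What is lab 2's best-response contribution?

Others' total = 0. Even contributing 40 gives 40 < 120: no benefit either way.
Best response: 0.

0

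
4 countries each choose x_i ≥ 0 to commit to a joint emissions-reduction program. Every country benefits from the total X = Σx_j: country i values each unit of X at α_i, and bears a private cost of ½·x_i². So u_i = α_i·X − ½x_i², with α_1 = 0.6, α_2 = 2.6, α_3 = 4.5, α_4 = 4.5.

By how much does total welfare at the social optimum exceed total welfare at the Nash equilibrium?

Country i's FOC: ∂u_i/∂x_i = α_i − x_i = 0, so x_i* = α_i.
NE contributions = (0.6, 2.6, 4.5, 4.5); X = 12.2.
W^NE = (Σα)·X − ½Σα_i² = 12.2² − ½·47.62 = 125.03.
Planner sets x_i = Σα_j = 12.2 for every i, so X^SO = 4·12.2 = 48.8.
W^SO = (Σα)·X^SO − ½·4·(Σα)² = (4/2)·12.2² = 297.68.
Deadweight loss = W^SO − W^NE = 172.65.

172.65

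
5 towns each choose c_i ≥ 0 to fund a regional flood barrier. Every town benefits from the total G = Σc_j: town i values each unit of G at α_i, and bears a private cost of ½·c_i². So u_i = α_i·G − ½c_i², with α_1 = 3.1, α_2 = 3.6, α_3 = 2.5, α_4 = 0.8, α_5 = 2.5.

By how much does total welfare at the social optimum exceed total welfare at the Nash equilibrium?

Town i's FOC: ∂u_i/∂c_i = α_i − c_i = 0, so c_i* = α_i.
NE contributions = (3.1, 3.6, 2.5, 0.8, 2.5); G = 12.5.
W^NE = (Σα)·G − ½Σα_i² = 12.5² − ½·35.71 = 138.395.
Planner sets c_i = Σα_j = 12.5 for every i, so G^SO = 5·12.5 = 62.5.
W^SO = (Σα)·G^SO − ½·5·(Σα)² = (5/2)·12.5² = 390.625.
Deadweight loss = W^SO − W^NE = 252.23.

252.23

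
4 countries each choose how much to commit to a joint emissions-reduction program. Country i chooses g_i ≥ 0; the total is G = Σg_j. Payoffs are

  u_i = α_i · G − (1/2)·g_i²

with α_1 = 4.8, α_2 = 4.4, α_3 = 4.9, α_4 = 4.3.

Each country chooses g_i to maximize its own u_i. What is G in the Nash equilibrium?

18.4

Country i's FOC: ∂u_i/∂g_i = α_i − g_i = 0, so g_i* = α_i.
NE contributions = (4.8, 4.4, 4.9, 4.3); G = 18.4.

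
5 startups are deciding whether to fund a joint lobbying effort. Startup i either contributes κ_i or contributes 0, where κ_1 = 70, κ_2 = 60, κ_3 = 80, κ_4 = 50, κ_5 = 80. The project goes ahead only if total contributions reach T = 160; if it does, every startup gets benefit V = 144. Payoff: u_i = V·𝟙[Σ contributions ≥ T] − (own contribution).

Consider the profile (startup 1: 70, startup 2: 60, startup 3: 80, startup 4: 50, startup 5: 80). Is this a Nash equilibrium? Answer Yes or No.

No

Total = 340 ≥ 160: provided.
Startup 1 (pledges 70, payoff 74): dropping to 0 → total 270, payoff 144. Profitable deviation.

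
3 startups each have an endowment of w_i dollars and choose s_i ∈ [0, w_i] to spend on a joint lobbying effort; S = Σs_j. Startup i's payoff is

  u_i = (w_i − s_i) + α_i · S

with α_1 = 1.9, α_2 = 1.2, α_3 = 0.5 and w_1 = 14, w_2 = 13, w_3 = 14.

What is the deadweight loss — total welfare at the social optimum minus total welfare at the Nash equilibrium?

∂u_i/∂s_i = α_i − 1, so startup i contributes w_i if α_i > 1, else 0.
α_i > 1 for i ∈ {1, 2}; NE contributions (14, 13, 0), S = 27.
W^NE = Σw_i − S^NE + (Σα_i)·S^NE = 41 + 2.6·27 = 111.2.
Planner: ∂(Σu_j)/∂s_i = Σα_j − 1 = 2.6 > 0, so everyone contributes w_i; S^SO = 41, W^SO = 41 + 2.6·41 = 147.6.
Deadweight loss = 36.4.

36.4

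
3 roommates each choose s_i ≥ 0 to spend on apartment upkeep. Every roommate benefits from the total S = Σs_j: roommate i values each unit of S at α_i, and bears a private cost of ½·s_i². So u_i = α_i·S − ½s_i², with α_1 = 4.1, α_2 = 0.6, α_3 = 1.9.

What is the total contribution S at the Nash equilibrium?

6.6

Roommate i's FOC: ∂u_i/∂s_i = α_i − s_i = 0, so s_i* = α_i.
NE contributions = (4.1, 0.6, 1.9); S = 6.6.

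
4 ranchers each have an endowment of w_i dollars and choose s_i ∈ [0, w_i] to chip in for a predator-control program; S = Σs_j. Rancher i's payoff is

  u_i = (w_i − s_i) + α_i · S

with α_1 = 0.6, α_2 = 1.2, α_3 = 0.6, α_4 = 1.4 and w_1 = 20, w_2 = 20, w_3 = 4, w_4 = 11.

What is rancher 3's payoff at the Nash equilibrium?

22.6

∂u_i/∂s_i = α_i − 1, so rancher i contributes w_i if α_i > 1, else 0.
α_i > 1 for i ∈ {2, 4}; NE contributions (0, 20, 0, 11), S = 31.
u_3 = (4 − 0) + 0.6·31 = 22.6.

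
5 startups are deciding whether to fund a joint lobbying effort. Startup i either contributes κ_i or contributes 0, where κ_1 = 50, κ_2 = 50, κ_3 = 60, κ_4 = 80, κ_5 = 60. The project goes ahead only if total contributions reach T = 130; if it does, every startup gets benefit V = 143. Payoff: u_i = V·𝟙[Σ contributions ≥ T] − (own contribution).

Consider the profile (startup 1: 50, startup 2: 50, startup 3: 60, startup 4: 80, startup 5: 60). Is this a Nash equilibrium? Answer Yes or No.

Total = 300 ≥ 130: provided.
Startup 1 (pledges 50, payoff 93): dropping to 0 → total 250, payoff 143. Profitable deviation.

No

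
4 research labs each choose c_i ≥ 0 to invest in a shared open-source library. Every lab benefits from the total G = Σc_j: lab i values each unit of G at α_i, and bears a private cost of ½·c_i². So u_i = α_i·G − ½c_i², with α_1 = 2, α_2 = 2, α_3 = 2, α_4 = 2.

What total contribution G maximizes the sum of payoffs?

Planner FOC: ∂(Σu_j)/∂c_i = (Σα_j) − c_i = 0, so c_i^SO = Σα_j = 8 for every i; G^SO = 32.

32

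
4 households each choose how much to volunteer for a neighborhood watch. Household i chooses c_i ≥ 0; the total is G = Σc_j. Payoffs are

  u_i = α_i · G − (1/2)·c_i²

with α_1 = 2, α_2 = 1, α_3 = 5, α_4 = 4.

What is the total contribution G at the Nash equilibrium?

Household i's FOC: ∂u_i/∂c_i = α_i − c_i = 0, so c_i* = α_i.
NE contributions = (2, 1, 5, 4); G = 12.

12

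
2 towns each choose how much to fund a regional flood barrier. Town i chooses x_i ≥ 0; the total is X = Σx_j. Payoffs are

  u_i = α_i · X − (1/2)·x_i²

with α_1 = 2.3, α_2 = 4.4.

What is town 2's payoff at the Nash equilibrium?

Town i's FOC: ∂u_i/∂x_i = α_i − x_i = 0, so x_i* = α_i.
NE contributions = (2.3, 4.4); X = 6.7.
u_2 = α_2·X − ½·(x_2)² = 4.4·6.7 − ½·4.4² = 19.8.

19.8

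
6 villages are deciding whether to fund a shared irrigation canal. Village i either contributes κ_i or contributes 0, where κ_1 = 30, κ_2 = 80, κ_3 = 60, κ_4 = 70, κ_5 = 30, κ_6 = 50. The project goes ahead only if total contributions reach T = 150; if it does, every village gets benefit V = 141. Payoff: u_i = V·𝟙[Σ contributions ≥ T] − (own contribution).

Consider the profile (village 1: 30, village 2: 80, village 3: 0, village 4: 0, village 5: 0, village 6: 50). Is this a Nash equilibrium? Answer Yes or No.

Total = 160 ≥ 150: provided.
Village 1 (pledges 30, payoff 111): dropping to 0 → total 130, payoff 0. No gain.
Village 2 (pledges 80, payoff 61): dropping to 0 → total 80, payoff 0. No gain.
Village 3 (pledges 0, payoff 141): pledging 60 → total 220, payoff 81. No gain.
Village 4 (pledges 0, payoff 141): pledging 70 → total 230, payoff 71. No gain.
Village 5 (pledges 0, payoff 141): pledging 30 → total 190, payoff 111. No gain.
Village 6 (pledges 50, payoff 91): dropping to 0 → total 110, payoff 0. No gain.

Yes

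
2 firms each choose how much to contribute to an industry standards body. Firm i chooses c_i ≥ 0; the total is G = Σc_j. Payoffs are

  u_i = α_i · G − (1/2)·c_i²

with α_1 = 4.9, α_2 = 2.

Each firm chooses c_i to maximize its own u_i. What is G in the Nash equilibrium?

Firm i's FOC: ∂u_i/∂c_i = α_i − c_i = 0, so c_i* = α_i.
NE contributions = (4.9, 2); G = 6.9.

6.9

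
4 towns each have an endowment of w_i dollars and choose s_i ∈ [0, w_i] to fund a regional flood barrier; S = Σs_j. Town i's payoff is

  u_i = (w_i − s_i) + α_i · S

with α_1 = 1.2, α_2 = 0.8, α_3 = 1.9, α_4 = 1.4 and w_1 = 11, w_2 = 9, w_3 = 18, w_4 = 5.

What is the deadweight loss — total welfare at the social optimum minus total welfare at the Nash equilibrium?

∂u_i/∂s_i = α_i − 1, so town i contributes w_i if α_i > 1, else 0.
α_i > 1 for i ∈ {1, 3, 4}; NE contributions (11, 0, 18, 5), S = 34.
W^NE = Σw_i − S^NE + (Σα_i)·S^NE = 43 + 4.3·34 = 189.2.
Planner: ∂(Σu_j)/∂s_i = Σα_j − 1 = 4.3 > 0, so everyone contributes w_i; S^SO = 43, W^SO = 43 + 4.3·43 = 227.9.
Deadweight loss = 38.7.

38.7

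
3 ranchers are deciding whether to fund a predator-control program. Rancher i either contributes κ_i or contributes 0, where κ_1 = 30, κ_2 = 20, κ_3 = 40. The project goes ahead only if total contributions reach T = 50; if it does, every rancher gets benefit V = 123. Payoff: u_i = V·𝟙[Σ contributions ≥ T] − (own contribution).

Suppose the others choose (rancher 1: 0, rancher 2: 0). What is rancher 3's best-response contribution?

0

Others' total = 0. Even contributing 40 gives 40 < 50: no benefit either way.
Best response: 0.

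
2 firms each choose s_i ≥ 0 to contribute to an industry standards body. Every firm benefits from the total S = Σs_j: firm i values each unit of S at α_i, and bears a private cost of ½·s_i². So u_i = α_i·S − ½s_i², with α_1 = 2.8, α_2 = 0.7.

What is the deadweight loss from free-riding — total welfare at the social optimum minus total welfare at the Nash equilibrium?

4.165

Firm i's FOC: ∂u_i/∂s_i = α_i − s_i = 0, so s_i* = α_i.
NE contributions = (2.8, 0.7); S = 3.5.
W^NE = (Σα)·S − ½Σα_i² = 3.5² − ½·8.33 = 8.085.
Planner sets s_i = Σα_j = 3.5 for every i, so S^SO = 2·3.5 = 7.
W^SO = (Σα)·S^SO − ½·2·(Σα)² = (2/2)·3.5² = 12.25.
Deadweight loss = W^SO − W^NE = 4.165.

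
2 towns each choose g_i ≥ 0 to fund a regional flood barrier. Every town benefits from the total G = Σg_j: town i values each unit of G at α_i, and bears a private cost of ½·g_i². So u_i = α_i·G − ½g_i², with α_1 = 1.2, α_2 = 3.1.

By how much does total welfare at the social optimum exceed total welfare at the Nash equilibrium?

Town i's FOC: ∂u_i/∂g_i = α_i − g_i = 0, so g_i* = α_i.
NE contributions = (1.2, 3.1); G = 4.3.
W^NE = (Σα)·G − ½Σα_i² = 4.3² − ½·11.05 = 12.965.
Planner sets g_i = Σα_j = 4.3 for every i, so G^SO = 2·4.3 = 8.6.
W^SO = (Σα)·G^SO − ½·2·(Σα)² = (2/2)·4.3² = 18.49.
Deadweight loss = W^SO − W^NE = 5.525.

5.525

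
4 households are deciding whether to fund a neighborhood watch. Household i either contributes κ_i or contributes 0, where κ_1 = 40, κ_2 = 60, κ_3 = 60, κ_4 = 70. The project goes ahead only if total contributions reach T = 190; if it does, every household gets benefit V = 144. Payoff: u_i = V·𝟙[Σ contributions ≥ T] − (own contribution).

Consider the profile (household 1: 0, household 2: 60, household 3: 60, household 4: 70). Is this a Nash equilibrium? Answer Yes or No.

Total = 190 ≥ 190: provided.
Household 1 (pledges 0, payoff 144): pledging 40 → total 230, payoff 104. No gain.
Household 2 (pledges 60, payoff 84): dropping to 0 → total 130, payoff 0. No gain.
Household 3 (pledges 60, payoff 84): dropping to 0 → total 130, payoff 0. No gain.
Household 4 (pledges 70, payoff 74): dropping to 0 → total 120, payoff 0. No gain.

Yes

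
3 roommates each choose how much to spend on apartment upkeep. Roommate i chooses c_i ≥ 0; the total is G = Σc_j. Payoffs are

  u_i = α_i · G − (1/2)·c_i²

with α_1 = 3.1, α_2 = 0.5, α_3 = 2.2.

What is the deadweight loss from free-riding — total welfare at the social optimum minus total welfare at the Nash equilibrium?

24.17

Roommate i's FOC: ∂u_i/∂c_i = α_i − c_i = 0, so c_i* = α_i.
NE contributions = (3.1, 0.5, 2.2); G = 5.8.
W^NE = (Σα)·G − ½Σα_i² = 5.8² − ½·14.7 = 26.29.
Planner sets c_i = Σα_j = 5.8 for every i, so G^SO = 3·5.8 = 17.4.
W^SO = (Σα)·G^SO − ½·3·(Σα)² = (3/2)·5.8² = 50.46.
Deadweight loss = W^SO − W^NE = 24.17.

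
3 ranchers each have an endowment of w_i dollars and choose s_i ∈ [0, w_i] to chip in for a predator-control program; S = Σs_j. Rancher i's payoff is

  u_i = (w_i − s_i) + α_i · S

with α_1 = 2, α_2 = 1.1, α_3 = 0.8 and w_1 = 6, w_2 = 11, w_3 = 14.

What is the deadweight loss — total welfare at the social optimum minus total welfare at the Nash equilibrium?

∂u_i/∂s_i = α_i − 1, so rancher i contributes w_i if α_i > 1, else 0.
α_i > 1 for i ∈ {1, 2}; NE contributions (6, 11, 0), S = 17.
W^NE = Σw_i − S^NE + (Σα_i)·S^NE = 31 + 2.9·17 = 80.3.
Planner: ∂(Σu_j)/∂s_i = Σα_j − 1 = 2.9 > 0, so everyone contributes w_i; S^SO = 31, W^SO = 31 + 2.9·31 = 120.9.
Deadweight loss = 40.6.

40.6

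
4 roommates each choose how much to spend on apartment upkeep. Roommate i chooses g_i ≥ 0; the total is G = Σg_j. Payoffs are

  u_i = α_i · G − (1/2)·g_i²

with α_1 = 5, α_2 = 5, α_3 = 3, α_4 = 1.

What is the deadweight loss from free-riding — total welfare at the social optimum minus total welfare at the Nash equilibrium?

226

Roommate i's FOC: ∂u_i/∂g_i = α_i − g_i = 0, so g_i* = α_i.
NE contributions = (5, 5, 3, 1); G = 14.
W^NE = (Σα)·G − ½Σα_i² = 14² − ½·60 = 166.
Planner sets g_i = Σα_j = 14 for every i, so G^SO = 4·14 = 56.
W^SO = (Σα)·G^SO − ½·4·(Σα)² = (4/2)·14² = 392.
Deadweight loss = W^SO − W^NE = 226.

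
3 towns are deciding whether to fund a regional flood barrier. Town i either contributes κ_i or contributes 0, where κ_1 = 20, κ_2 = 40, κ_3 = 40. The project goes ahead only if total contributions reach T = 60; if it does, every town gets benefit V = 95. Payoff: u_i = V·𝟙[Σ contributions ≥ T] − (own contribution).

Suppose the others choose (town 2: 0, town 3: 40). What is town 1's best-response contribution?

Others' total = 40. Contributing 20 brings total to 60 ≥ 60: gain V − κ_1 = 75.
Best response: 20.

20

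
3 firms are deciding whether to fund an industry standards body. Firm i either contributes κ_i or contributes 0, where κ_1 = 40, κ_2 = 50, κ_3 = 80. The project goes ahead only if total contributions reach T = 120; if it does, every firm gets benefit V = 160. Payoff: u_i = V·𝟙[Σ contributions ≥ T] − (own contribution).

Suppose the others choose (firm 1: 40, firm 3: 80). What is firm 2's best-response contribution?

Others' total = 120 ≥ 120; contributing adds cost 50 for no extra benefit.
Best response: 0.

0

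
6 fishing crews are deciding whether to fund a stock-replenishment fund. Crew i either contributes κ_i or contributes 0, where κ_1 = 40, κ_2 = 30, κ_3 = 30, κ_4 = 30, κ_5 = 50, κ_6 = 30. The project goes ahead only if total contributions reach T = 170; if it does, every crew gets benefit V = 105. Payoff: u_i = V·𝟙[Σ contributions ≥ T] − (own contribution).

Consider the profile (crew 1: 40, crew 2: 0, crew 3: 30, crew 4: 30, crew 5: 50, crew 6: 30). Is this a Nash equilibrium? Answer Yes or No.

Yes

Total = 180 ≥ 170: provided.
Crew 1 (pledges 40, payoff 65): dropping to 0 → total 140, payoff 0. No gain.
Crew 2 (pledges 0, payoff 105): pledging 30 → total 210, payoff 75. No gain.
Crew 3 (pledges 30, payoff 75): dropping to 0 → total 150, payoff 0. No gain.
Crew 4 (pledges 30, payoff 75): dropping to 0 → total 150, payoff 0. No gain.
Crew 5 (pledges 50, payoff 55): dropping to 0 → total 130, payoff 0. No gain.
Crew 6 (pledges 30, payoff 75): dropping to 0 → total 150, payoff 0. No gain.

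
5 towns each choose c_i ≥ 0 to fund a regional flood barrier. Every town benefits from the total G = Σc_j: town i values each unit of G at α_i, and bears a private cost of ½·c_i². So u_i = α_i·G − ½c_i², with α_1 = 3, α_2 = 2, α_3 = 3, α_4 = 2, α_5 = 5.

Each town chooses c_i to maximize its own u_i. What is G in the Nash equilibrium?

15

Town i's FOC: ∂u_i/∂c_i = α_i − c_i = 0, so c_i* = α_i.
NE contributions = (3, 2, 3, 2, 5); G = 15.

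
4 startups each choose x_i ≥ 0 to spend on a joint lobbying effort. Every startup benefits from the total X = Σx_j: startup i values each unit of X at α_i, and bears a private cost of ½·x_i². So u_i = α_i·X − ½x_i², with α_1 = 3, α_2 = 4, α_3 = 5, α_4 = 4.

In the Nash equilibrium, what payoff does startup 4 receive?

Startup i's FOC: ∂u_i/∂x_i = α_i − x_i = 0, so x_i* = α_i.
NE contributions = (3, 4, 5, 4); X = 16.
u_4 = α_4·X − ½·(x_4)² = 4·16 − ½·4² = 56.

56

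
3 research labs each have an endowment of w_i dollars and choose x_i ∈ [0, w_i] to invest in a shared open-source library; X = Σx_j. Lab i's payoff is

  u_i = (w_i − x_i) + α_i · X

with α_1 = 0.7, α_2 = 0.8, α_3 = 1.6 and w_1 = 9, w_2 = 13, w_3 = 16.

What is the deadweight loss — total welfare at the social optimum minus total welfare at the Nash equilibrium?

∂u_i/∂x_i = α_i − 1, so lab i contributes w_i if α_i > 1, else 0.
α_i > 1 for i ∈ {3}; NE contributions (0, 0, 16), X = 16.
W^NE = Σw_i − X^NE + (Σα_i)·X^NE = 38 + 2.1·16 = 71.6.
Planner: ∂(Σu_j)/∂x_i = Σα_j − 1 = 2.1 > 0, so everyone contributes w_i; X^SO = 38, W^SO = 38 + 2.1·38 = 117.8.
Deadweight loss = 46.2.

46.2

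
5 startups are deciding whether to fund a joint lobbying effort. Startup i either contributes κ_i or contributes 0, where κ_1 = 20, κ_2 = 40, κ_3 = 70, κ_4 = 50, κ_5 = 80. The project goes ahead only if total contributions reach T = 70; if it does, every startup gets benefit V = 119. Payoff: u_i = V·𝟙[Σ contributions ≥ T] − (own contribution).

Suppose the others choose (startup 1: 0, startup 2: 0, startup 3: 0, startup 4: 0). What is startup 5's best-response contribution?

80

Others' total = 0. Contributing 80 brings total to 80 ≥ 70: gain V − κ_5 = 39.
Best response: 80.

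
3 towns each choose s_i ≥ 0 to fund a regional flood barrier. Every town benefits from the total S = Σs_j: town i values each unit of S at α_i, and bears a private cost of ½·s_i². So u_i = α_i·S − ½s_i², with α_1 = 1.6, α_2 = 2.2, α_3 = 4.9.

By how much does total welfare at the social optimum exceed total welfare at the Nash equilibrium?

53.55

Town i's FOC: ∂u_i/∂s_i = α_i − s_i = 0, so s_i* = α_i.
NE contributions = (1.6, 2.2, 4.9); S = 8.7.
W^NE = (Σα)·S − ½Σα_i² = 8.7² − ½·31.41 = 59.985.
Planner sets s_i = Σα_j = 8.7 for every i, so S^SO = 3·8.7 = 26.1.
W^SO = (Σα)·S^SO − ½·3·(Σα)² = (3/2)·8.7² = 113.535.
Deadweight loss = W^SO − W^NE = 53.55.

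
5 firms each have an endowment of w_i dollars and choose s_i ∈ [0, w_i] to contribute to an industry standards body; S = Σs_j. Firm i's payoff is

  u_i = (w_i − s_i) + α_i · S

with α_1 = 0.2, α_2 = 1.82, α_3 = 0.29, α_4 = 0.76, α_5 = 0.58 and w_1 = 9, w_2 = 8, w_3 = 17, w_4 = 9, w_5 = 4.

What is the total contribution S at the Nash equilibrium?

∂u_i/∂s_i = α_i − 1, so firm i contributes w_i if α_i > 1, else 0.
α_i > 1 for i ∈ {2}; NE contributions (0, 8, 0, 0, 0), S = 8.

8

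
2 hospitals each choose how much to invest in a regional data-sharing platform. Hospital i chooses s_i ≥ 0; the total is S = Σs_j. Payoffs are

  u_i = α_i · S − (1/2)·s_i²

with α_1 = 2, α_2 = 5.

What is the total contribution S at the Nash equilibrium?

7

Hospital i's FOC: ∂u_i/∂s_i = α_i − s_i = 0, so s_i* = α_i.
NE contributions = (2, 5); S = 7.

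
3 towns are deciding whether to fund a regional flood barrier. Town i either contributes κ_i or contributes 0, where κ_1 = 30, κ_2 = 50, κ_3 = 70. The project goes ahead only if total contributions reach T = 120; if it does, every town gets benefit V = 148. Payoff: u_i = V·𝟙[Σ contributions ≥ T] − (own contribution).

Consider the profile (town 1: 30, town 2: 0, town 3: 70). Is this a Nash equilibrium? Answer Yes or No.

No

Total = 100 < 120: not provided.
Town 1 (pledges 30, payoff -30): dropping to 0 → total 70, payoff 0. Profitable deviation.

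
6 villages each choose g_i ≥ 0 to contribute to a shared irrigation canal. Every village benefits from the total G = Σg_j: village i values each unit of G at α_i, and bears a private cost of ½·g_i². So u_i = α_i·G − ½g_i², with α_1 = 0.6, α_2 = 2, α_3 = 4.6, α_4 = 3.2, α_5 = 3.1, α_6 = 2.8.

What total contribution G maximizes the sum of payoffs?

Planner FOC: ∂(Σu_j)/∂g_i = (Σα_j) − g_i = 0, so g_i^SO = Σα_j = 16.3 for every i; G^SO = 97.8.

97.8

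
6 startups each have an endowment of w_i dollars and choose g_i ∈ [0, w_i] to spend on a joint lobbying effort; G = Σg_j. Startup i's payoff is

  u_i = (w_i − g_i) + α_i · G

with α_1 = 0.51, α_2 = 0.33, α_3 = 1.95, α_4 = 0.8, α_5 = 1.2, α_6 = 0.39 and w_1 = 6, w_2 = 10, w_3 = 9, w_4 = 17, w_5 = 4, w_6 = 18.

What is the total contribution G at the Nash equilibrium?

13

∂u_i/∂g_i = α_i − 1, so startup i contributes w_i if α_i > 1, else 0.
α_i > 1 for i ∈ {3, 5}; NE contributions (0, 0, 9, 0, 4, 0), G = 13.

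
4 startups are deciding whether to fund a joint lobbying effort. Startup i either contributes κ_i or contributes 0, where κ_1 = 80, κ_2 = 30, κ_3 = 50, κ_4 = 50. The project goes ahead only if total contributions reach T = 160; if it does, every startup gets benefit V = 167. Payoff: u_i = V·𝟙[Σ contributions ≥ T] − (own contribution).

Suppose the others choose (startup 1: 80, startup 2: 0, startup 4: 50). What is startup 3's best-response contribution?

50

Others' total = 130. Contributing 50 brings total to 180 ≥ 160: gain V − κ_3 = 117.
Best response: 50.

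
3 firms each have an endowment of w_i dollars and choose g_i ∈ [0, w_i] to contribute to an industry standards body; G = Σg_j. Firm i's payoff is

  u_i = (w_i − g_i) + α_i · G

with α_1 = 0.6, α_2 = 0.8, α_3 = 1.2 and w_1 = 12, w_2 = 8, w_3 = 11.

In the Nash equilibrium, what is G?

∂u_i/∂g_i = α_i − 1, so firm i contributes w_i if α_i > 1, else 0.
α_i > 1 for i ∈ {3}; NE contributions (0, 0, 11), G = 11.

11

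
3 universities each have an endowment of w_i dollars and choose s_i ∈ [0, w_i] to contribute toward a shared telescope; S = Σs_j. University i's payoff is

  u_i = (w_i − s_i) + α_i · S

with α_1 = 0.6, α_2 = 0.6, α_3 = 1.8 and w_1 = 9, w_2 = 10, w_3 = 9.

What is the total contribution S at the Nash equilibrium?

9

∂u_i/∂s_i = α_i − 1, so university i contributes w_i if α_i > 1, else 0.
α_i > 1 for i ∈ {3}; NE contributions (0, 0, 9), S = 9.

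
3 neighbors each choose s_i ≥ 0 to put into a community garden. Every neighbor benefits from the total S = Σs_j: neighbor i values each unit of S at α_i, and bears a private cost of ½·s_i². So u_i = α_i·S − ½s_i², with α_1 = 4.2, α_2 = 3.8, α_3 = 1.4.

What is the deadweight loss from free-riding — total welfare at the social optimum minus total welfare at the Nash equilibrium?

61.2

Neighbor i's FOC: ∂u_i/∂s_i = α_i − s_i = 0, so s_i* = α_i.
NE contributions = (4.2, 3.8, 1.4); S = 9.4.
W^NE = (Σα)·S − ½Σα_i² = 9.4² − ½·34.04 = 71.34.
Planner sets s_i = Σα_j = 9.4 for every i, so S^SO = 3·9.4 = 28.2.
W^SO = (Σα)·S^SO − ½·3·(Σα)² = (3/2)·9.4² = 132.54.
Deadweight loss = W^SO − W^NE = 61.2.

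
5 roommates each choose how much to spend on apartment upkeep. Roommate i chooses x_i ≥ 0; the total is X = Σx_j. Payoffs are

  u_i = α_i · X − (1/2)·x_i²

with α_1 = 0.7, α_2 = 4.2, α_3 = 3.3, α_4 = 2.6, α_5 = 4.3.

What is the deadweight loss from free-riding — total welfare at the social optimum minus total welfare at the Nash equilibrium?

Roommate i's FOC: ∂u_i/∂x_i = α_i − x_i = 0, so x_i* = α_i.
NE contributions = (0.7, 4.2, 3.3, 2.6, 4.3); X = 15.1.
W^NE = (Σα)·X − ½Σα_i² = 15.1² − ½·54.27 = 200.875.
Planner sets x_i = Σα_j = 15.1 for every i, so X^SO = 5·15.1 = 75.5.
W^SO = (Σα)·X^SO − ½·5·(Σα)² = (5/2)·15.1² = 570.025.
Deadweight loss = W^SO − W^NE = 369.15.

369.15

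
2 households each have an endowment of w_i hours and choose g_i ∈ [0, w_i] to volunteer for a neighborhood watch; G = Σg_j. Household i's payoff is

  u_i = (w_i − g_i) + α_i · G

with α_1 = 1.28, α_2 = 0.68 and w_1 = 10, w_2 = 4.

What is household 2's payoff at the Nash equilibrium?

10.8

∂u_i/∂g_i = α_i − 1, so household i contributes w_i if α_i > 1, else 0.
α_i > 1 for i ∈ {1}; NE contributions (10, 0), G = 10.
u_2 = (4 − 0) + 0.68·10 = 10.8.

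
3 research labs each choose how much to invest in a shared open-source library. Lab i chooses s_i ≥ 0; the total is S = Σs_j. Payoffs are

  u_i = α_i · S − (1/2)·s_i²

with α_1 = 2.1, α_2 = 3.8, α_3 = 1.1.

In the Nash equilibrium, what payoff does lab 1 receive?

Lab i's FOC: ∂u_i/∂s_i = α_i − s_i = 0, so s_i* = α_i.
NE contributions = (2.1, 3.8, 1.1); S = 7.
u_1 = α_1·S − ½·(s_1)² = 2.1·7 − ½·2.1² = 12.495.

12.495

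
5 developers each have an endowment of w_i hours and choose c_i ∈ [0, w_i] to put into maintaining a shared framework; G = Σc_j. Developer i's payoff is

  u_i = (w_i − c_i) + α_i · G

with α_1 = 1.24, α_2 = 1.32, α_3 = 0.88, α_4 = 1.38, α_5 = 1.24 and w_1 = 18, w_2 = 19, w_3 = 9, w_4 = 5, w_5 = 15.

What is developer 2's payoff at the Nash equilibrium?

75.24

∂u_i/∂c_i = α_i − 1, so developer i contributes w_i if α_i > 1, else 0.
α_i > 1 for i ∈ {1, 2, 4, 5}; NE contributions (18, 19, 0, 5, 15), G = 57.
u_2 = (19 − 19) + 1.32·57 = 75.24.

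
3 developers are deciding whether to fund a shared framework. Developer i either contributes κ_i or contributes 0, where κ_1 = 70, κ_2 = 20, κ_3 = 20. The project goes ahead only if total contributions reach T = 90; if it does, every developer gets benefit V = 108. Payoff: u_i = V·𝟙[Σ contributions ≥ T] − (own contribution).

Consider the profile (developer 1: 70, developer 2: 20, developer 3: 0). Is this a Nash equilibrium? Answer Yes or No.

Yes

Total = 90 ≥ 90: provided.
Developer 1 (pledges 70, payoff 38): dropping to 0 → total 20, payoff 0. No gain.
Developer 2 (pledges 20, payoff 88): dropping to 0 → total 70, payoff 0. No gain.
Developer 3 (pledges 0, payoff 108): pledging 20 → total 110, payoff 88. No gain.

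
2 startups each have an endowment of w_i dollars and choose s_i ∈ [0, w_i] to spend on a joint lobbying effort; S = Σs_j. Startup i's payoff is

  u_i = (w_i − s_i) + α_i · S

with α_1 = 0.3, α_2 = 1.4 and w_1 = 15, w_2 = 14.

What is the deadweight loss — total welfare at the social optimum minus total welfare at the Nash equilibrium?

10.5

∂u_i/∂s_i = α_i − 1, so startup i contributes w_i if α_i > 1, else 0.
α_i > 1 for i ∈ {2}; NE contributions (0, 14), S = 14.
W^NE = Σw_i − S^NE + (Σα_i)·S^NE = 29 + 0.7·14 = 38.8.
Planner: ∂(Σu_j)/∂s_i = Σα_j − 1 = 0.7 > 0, so everyone contributes w_i; S^SO = 29, W^SO = 29 + 0.7·29 = 49.3.
Deadweight loss = 10.5.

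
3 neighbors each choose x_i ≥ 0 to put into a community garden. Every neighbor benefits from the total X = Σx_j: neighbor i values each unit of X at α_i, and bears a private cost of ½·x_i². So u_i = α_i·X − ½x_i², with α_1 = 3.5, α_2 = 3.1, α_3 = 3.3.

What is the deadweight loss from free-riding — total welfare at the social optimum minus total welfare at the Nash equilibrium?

65.38

Neighbor i's FOC: ∂u_i/∂x_i = α_i − x_i = 0, so x_i* = α_i.
NE contributions = (3.5, 3.1, 3.3); X = 9.9.
W^NE = (Σα)·X − ½Σα_i² = 9.9² − ½·32.75 = 81.635.
Planner sets x_i = Σα_j = 9.9 for every i, so X^SO = 3·9.9 = 29.7.
W^SO = (Σα)·X^SO − ½·3·(Σα)² = (3/2)·9.9² = 147.015.
Deadweight loss = W^SO − W^NE = 65.38.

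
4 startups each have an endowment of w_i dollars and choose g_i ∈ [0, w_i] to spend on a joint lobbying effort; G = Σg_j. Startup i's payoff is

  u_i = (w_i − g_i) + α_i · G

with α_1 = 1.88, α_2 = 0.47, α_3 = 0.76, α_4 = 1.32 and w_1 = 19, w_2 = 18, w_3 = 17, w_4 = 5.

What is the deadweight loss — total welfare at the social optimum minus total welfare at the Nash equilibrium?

120.05

∂u_i/∂g_i = α_i − 1, so startup i contributes w_i if α_i > 1, else 0.
α_i > 1 for i ∈ {1, 4}; NE contributions (19, 0, 0, 5), G = 24.
W^NE = Σw_i − G^NE + (Σα_i)·G^NE = 59 + 3.43·24 = 141.32.
Planner: ∂(Σu_j)/∂g_i = Σα_j − 1 = 3.43 > 0, so everyone contributes w_i; G^SO = 59, W^SO = 59 + 3.43·59 = 261.37.
Deadweight loss = 120.05.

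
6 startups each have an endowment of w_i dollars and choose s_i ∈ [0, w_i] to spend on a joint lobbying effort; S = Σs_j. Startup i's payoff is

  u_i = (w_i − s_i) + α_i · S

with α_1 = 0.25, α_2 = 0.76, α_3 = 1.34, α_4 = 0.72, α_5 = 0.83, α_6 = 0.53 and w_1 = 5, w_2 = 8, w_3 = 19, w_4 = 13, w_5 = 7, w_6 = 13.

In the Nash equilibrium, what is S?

19

∂u_i/∂s_i = α_i − 1, so startup i contributes w_i if α_i > 1, else 0.
α_i > 1 for i ∈ {3}; NE contributions (0, 0, 19, 0, 0, 0), S = 19.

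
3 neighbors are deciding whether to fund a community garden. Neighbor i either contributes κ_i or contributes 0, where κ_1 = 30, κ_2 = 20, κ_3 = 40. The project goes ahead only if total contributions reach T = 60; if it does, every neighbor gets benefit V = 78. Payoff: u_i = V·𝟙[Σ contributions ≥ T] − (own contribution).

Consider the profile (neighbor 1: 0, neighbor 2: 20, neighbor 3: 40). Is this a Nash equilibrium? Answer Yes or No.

Total = 60 ≥ 60: provided.
Neighbor 1 (pledges 0, payoff 78): pledging 30 → total 90, payoff 48. No gain.
Neighbor 2 (pledges 20, payoff 58): dropping to 0 → total 40, payoff 0. No gain.
Neighbor 3 (pledges 40, payoff 38): dropping to 0 → total 20, payoff 0. No gain.

Yes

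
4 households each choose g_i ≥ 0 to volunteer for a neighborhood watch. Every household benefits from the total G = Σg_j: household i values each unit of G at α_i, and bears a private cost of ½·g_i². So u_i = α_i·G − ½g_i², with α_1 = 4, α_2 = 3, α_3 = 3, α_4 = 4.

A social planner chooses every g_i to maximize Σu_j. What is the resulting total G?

56

Planner FOC: ∂(Σu_j)/∂g_i = (Σα_j) − g_i = 0, so g_i^SO = Σα_j = 14 for every i; G^SO = 56.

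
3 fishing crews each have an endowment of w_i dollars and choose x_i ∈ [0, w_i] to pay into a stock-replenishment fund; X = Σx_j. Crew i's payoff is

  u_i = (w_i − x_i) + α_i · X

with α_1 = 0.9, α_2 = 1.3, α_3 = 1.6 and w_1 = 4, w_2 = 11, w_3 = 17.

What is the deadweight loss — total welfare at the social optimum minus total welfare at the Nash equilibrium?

11.2

∂u_i/∂x_i = α_i − 1, so crew i contributes w_i if α_i > 1, else 0.
α_i > 1 for i ∈ {2, 3}; NE contributions (0, 11, 17), X = 28.
W^NE = Σw_i − X^NE + (Σα_i)·X^NE = 32 + 2.8·28 = 110.4.
Planner: ∂(Σu_j)/∂x_i = Σα_j − 1 = 2.8 > 0, so everyone contributes w_i; X^SO = 32, W^SO = 32 + 2.8·32 = 121.6.
Deadweight loss = 11.2.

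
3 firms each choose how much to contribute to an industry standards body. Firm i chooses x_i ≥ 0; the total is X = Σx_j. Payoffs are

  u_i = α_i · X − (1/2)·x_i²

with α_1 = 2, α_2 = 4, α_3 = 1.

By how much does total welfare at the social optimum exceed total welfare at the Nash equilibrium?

Firm i's FOC: ∂u_i/∂x_i = α_i − x_i = 0, so x_i* = α_i.
NE contributions = (2, 4, 1); X = 7.
W^NE = (Σα)·X − ½Σα_i² = 7² − ½·21 = 38.5.
Planner sets x_i = Σα_j = 7 for every i, so X^SO = 3·7 = 21.
W^SO = (Σα)·X^SO − ½·3·(Σα)² = (3/2)·7² = 73.5.
Deadweight loss = W^SO − W^NE = 35.

35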